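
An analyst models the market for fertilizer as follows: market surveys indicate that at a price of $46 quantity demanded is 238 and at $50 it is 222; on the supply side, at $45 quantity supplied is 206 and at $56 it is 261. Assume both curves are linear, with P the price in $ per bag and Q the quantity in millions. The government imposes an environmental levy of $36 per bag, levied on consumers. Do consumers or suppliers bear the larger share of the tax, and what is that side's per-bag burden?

Consumers bear the larger share: $20 per bag.

Demand slope: (222 − 238)/(50 − 46) = -4, so Qd = 422 − 4P.
Supply slope: (261 − 206)/(56 − 45) = 5, so Qs = 5P − 19.
Before the tax: set 422 − 4P = 5P − 19 → P* = $49, Q* = 226.
With the tax collected from consumers, demand (in seller-price terms) shifts: Qd = 422 − 4(P + 36).
Solving gives Q = 146 with consumers paying $69 and suppliers receiving $33 (the $36 wedge).
Per-bag burden: consumers $20, suppliers $16.
Consumers take the larger share because demand is less price-elastic here (demand slope 4 vs supply slope 5).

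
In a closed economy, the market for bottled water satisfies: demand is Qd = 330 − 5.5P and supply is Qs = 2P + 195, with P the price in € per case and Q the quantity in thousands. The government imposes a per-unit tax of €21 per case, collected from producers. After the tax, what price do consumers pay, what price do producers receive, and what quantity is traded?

Without the tax, 330 − 5.5P = 2P + 195 gives 7.5P = 135, so P* = €18 and Q* = 231.
With the tax collected from producers, supply shifts: Qs = 2(P − 21) + 195.
Solving gives Q = 200.2 with consumers paying €23.6 and producers receiving €2.6 (the €21 wedge).

Consumers pay €23.6; producers receive €2.6; quantity = 200.2.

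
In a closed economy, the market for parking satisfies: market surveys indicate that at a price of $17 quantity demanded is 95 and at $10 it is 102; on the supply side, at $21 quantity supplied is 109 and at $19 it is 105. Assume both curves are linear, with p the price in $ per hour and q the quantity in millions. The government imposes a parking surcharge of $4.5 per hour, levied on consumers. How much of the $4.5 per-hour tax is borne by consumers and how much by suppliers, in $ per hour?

Consumers bear $3 per hour; suppliers bear $1.5 per hour.

Demand slope: (102 − 95)/(10 − 17) = -1, so qd = 112 − p.
Supply slope: (105 − 109)/(19 − 21) = 2, so qs = 2p + 67.
Before the tax: set 112 − p = 2p + 67 → p* = $15, q* = 97.
With the tax collected from consumers, demand (in seller-price terms) shifts: qd = 112 − (p + 4.5).
New equilibrium: consumers pay $18, suppliers receive $13.5, q = 94. (Wedge: pb − ps = 4.5.)
Burden on consumers: $3; on suppliers: $1.5. (They sum to $4.5.)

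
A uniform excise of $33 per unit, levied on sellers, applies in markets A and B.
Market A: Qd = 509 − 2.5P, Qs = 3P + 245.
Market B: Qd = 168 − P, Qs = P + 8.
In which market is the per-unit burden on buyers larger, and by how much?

Market A, by $1.5.

Market A: pre-tax P* = $48, Q* = 389; post-tax Q = 344; per-unit burden on buyers = $18.
Market B: pre-tax P* = $80, Q* = 88; post-tax Q = 71.5; per-unit burden on buyers = $16.5.
Difference: $18 vs $16.5 → market A is larger by $1.5.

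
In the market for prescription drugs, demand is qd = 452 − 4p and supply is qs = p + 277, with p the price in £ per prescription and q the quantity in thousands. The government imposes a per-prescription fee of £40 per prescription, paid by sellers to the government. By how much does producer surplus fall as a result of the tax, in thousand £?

Producer surplus falls by £9472 thousand.

Before the tax: set 452 − 4p = p + 277 → p* = £35, q* = 312.
With the tax collected from sellers, supply shifts: qs = (p − 40) + 277.
New equilibrium: buyers pay £43, sellers receive £3, q = 280. (Wedge: pb − ps = 40.)
ΔPS is the trapezoid between Q = 280 and Q = 312 of height £32: ½ · (312 + 280) · 32 = £9472.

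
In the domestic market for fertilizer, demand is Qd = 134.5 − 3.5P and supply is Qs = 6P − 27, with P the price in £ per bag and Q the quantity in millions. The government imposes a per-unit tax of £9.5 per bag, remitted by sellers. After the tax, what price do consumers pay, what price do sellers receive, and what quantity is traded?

Before the tax: set 134.5 − 3.5P = 6P − 27 → P* = £17, Q* = 75.
With the tax collected from sellers, supply shifts: Qs = 6(P − 9.5) − 27.
Solving gives Q = 54 with consumers paying £23 and sellers receiving £13.5 (the £9.5 wedge).

Consumers pay £23; sellers receive £13.5; quantity = 54.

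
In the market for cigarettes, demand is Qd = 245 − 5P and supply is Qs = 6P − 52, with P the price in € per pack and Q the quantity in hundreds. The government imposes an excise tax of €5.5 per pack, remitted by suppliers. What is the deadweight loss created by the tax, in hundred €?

Without the tax, 245 − 5P = 6P − 52 gives 11P = 297, so P* = €27 and Q* = 110.
With the tax collected from suppliers, supply shifts: Qs = 6(P − 5.5) − 52.
Solving gives Q = 95 with buyers paying €30 and suppliers receiving €24.5 (the €5.5 wedge).
Quantity falls by |ΔQ| = |110 − 95| = 15.
DWL = ½ · t · |ΔQ| = ½ · 5.5 · 15 = €41.25.

Deadweight loss = €41.25 hundred.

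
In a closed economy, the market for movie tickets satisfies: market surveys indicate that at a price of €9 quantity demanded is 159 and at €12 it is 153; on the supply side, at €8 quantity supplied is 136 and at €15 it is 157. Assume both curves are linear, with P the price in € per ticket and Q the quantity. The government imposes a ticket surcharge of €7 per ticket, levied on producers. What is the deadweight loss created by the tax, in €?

Deadweight loss = €29.4.

Demand slope: (153 − 159)/(12 − 9) = -2, so Qd = 177 − 2P.
Supply slope: (157 − 136)/(15 − 8) = 3, so Qs = 3P + 112.
Before the tax: set 177 − 2P = 3P + 112 → P* = €13, Q* = 151.
With the tax collected from producers, supply shifts: Qs = 3(P − 7) + 112.
Solving gives Q = 142.6 with consumers paying €17.2 and producers receiving €10.2 (the €7 wedge).
Quantity falls by |ΔQ| = |151 − 142.6| = 8.4.
DWL = ½ · t · |ΔQ| = ½ · 7 · 8.4 = €29.4.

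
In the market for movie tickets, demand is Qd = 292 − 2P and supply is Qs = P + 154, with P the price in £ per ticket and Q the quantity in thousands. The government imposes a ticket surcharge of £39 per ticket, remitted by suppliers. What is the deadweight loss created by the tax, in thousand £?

Without the tax, 292 − 2P = P + 154 gives 3P = 138, so P* = £46 and Q* = 200.
With the tax collected from suppliers, supply shifts: Qs = (P − 39) + 154.
New equilibrium: buyers pay £59, suppliers receive £20, Q = 174. (Wedge: Pb − Ps = 39.)
Quantity falls by |ΔQ| = |200 − 174| = 26.
DWL = ½ · t · |ΔQ| = ½ · 39 · 26 = £507.

Deadweight loss = £507 thousand.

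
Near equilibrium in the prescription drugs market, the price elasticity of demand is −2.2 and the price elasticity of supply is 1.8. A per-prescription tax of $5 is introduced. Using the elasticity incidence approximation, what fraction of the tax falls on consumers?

Consumers' share ≈ 0.45.

Incidence ratio: consumers' share ≈ εs / (εs + |εd|) = 1.8 / (1.8 + 2.2) = 0.45.
Supply is the less elastic side, so consumers bear the smaller share.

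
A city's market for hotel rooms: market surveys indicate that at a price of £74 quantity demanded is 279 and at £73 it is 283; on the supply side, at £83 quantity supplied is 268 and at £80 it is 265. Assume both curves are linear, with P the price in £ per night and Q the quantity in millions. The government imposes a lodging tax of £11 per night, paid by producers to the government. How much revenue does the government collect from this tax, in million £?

Tax revenue = £2796.2 million.

Demand slope: (283 − 279)/(73 − 74) = -4, so Qd = 575 − 4P.
Supply slope: (265 − 268)/(80 − 83) = 1, so Qs = P + 185.
Without the tax, 575 − 4P = P + 185 gives 5P = 390, so P* = £78 and Q* = 263.
With the tax collected from producers, supply shifts: Qs = (P − 11) + 185.
Solving gives Q = 254.2 with buyers paying £80.2 and producers receiving £69.2 (the £11 wedge).
Revenue = t · Q = 11 · 254.2 = £2796.2.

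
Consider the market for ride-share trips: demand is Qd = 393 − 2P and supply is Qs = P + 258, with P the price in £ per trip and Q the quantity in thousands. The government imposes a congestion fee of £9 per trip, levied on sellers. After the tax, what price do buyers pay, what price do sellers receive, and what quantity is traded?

Buyers pay £48; sellers receive £39; quantity = 297.

Without the tax, 393 − 2P = P + 258 gives 3P = 135, so P* = £45 and Q* = 303.
With the tax collected from sellers, supply shifts: Qs = (P − 9) + 258.
Solving gives Q = 297 with buyers paying £48 and sellers receiving £39 (the £9 wedge).
The less price-elastic side of the market bears the larger share of a per-unit tax.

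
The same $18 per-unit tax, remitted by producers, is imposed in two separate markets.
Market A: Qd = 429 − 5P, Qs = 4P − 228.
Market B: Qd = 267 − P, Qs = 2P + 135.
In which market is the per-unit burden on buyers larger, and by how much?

Market B, by $4.

Market A: pre-tax P* = $73, Q* = 64; post-tax Q = 24; per-unit burden on buyers = $8.
Market B: pre-tax P* = $44, Q* = 223; post-tax Q = 211; per-unit burden on buyers = $12.
Difference: $8 vs $12 → market B is larger by $4.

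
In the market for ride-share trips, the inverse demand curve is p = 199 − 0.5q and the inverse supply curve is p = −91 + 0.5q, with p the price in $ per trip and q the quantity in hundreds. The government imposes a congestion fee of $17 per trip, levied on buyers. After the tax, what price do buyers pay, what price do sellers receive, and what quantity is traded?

Buyers pay $62.5; sellers receive $45.5; quantity = 273.

Inverting to q(p) form: qd = 398 − 2p; qs = 2p + 182.
Without the tax, 398 − 2p = 2p + 182 gives 4p = 216, so p* = $54 and q* = 290.
With the tax collected from buyers, demand (in seller-price terms) shifts: qd = 398 − 2(p + 17).
Solving gives q = 273 with buyers paying $62.5 and sellers receiving $45.5 (the $17 wedge).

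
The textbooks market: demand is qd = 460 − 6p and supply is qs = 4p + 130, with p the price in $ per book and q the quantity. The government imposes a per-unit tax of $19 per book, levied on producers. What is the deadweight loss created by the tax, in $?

Deadweight loss = $433.2.

Without the tax, 460 − 6p = 4p + 130 gives 10p = 330, so p* = $33 and q* = 262.
With the tax collected from producers, supply shifts: qs = 4(p − 19) + 130.
Solving gives q = 216.4 with buyers paying $40.6 and producers receiving $21.6 (the $19 wedge).
Quantity falls by |ΔQ| = |262 − 216.4| = 45.6.
DWL = ½ · t · |ΔQ| = ½ · 19 · 45.6 = $433.2.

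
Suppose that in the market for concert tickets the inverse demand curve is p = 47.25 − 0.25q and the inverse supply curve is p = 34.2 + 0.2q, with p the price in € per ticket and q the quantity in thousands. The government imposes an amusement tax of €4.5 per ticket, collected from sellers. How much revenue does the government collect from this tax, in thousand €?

Inverting to q(p) form: qd = 189 − 4p; qs = 5p − 171.
Before the tax: set 189 − 4p = 5p − 171 → p* = €40, q* = 29.
With the tax collected from sellers, supply shifts: qs = 5(p − 4.5) − 171.
Solving gives q = 19 with buyers paying €42.5 and sellers receiving €38 (the €4.5 wedge).
Revenue = t · Q = 4.5 · 19 = €85.5.

Tax revenue = €85.5 thousand.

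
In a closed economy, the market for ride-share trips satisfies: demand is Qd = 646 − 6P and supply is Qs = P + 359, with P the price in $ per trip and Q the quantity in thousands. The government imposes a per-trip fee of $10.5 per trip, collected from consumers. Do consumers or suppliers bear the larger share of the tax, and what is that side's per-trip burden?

Without the tax, 646 − 6P = P + 359 gives 7P = 287, so P* = $41 and Q* = 400.
With the tax collected from consumers, demand (in seller-price terms) shifts: Qd = 646 − 6(P + 10.5).
New equilibrium: consumers pay $42.5, suppliers receive $32, Q = 391. (Wedge: Pb − Ps = 10.5.)
Per-trip burden: consumers $1.5, suppliers $9.
Suppliers take the larger share because supply is less price-elastic here (demand slope 6 vs supply slope 1).

Suppliers bear the larger share: $9 per trip.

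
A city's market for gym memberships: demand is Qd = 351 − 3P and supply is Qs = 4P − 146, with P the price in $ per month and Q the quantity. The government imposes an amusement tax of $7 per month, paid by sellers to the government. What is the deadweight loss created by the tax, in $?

Deadweight loss = $42.

Before the tax: set 351 − 3P = 4P − 146 → P* = $71, Q* = 138.
With the tax collected from sellers, supply shifts: Qs = 4(P − 7) − 146.
Solving gives Q = 126 with consumers paying $75 and sellers receiving $68 (the $7 wedge).
Quantity falls by |ΔQ| = |138 − 126| = 12.
DWL = ½ · t · |ΔQ| = ½ · 7 · 12 = $42.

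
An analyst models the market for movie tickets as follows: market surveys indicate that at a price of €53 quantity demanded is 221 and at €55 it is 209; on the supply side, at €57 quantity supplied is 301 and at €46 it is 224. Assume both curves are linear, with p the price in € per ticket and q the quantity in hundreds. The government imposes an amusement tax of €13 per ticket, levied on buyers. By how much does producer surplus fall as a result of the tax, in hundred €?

Producer surplus falls by €1344 hundred.

Demand slope: (209 − 221)/(55 − 53) = -6, so qd = 539 − 6p.
Supply slope: (224 − 301)/(46 − 57) = 7, so qs = 7p − 98.
Before the tax: set 539 − 6p = 7p − 98 → p* = €49, q* = 245.
With the tax collected from buyers, demand (in seller-price terms) shifts: qd = 539 − 6(p + 13).
New equilibrium: buyers pay €56, sellers receive €43, q = 203. (Wedge: pb − ps = 13.)
ΔPS is the trapezoid between Q = 203 and Q = 245 of height €6: ½ · (245 + 203) · 6 = €1344.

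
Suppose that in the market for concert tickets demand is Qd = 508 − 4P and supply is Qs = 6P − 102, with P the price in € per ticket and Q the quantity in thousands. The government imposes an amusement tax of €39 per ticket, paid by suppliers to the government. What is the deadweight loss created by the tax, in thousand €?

Before the tax: set 508 − 4P = 6P − 102 → P* = €61, Q* = 264.
With the tax collected from suppliers, supply shifts: Qs = 6(P − 39) − 102.
Solving gives Q = 170.4 with consumers paying €84.4 and suppliers receiving €45.4 (the €39 wedge).
Quantity falls by |ΔQ| = |264 − 170.4| = 93.6.
DWL = ½ · t · |ΔQ| = ½ · 39 · 93.6 = €1825.2.

Deadweight loss = €1825.2 thousand.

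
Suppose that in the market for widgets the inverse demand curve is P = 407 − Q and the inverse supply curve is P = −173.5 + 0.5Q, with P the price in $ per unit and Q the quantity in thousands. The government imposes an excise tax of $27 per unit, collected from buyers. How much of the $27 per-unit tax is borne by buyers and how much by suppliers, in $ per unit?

Buyers bear $18 per unit; suppliers bear $9 per unit.

Rewrite in direct form: Qd = 407 − P and Qs = 2P + 347.
Without the tax, 407 − P = 2P + 347 gives 3P = 60, so P* = $20 and Q* = 387.
With the tax collected from buyers, demand (in seller-price terms) shifts: Qd = 407 − (P + 27).
Solving gives Q = 369 with buyers paying $38 and suppliers receiving $11 (the $27 wedge).
Burden on buyers: $18; on suppliers: $9. (They sum to $27.)
The less price-elastic side of the market bears the larger share of a per-unit tax.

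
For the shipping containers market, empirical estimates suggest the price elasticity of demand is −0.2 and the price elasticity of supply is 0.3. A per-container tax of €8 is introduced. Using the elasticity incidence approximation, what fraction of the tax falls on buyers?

Buyers' share ≈ 0.6.

Incidence ratio: buyers' share ≈ εs / (εs + |εd|) = 0.3 / (0.3 + 0.2) = 0.6.
Supply is the more elastic side, so buyers bear the larger share.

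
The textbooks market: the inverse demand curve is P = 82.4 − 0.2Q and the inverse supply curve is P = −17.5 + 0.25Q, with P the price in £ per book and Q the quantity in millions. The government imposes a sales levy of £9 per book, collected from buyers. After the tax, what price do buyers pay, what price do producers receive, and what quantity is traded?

Rewrite in direct form: Qd = 412 − 5P and Qs = 4P + 70.
Without the tax, 412 − 5P = 4P + 70 gives 9P = 342, so P* = £38 and Q* = 222.
With the tax collected from buyers, demand (in seller-price terms) shifts: Qd = 412 − 5(P + 9).
Solving gives Q = 202 with buyers paying £42 and producers receiving £33 (the £9 wedge).

Buyers pay £42; producers receive £33; quantity = 202.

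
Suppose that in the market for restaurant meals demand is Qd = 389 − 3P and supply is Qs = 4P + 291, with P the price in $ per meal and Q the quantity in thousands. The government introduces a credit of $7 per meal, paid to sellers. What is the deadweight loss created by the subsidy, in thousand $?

Without the subsidy, 389 − 3P = 4P + 291 gives 7P = 98, so P* = $14 and Q* = 347.
With a per-unit subsidy paid to sellers, each receives P + 7 per unit sold, so supply becomes Qs = 4(P + 7) + 291.
Solving gives Q = 359 with buyers paying $10 and sellers receiving $17 (the $7 wedge).
Quantity rises by |ΔQ| = |347 − 359| = 12.
DWL = ½ · t · |ΔQ| = ½ · 7 · 12 = $42.

Deadweight loss = $42 thousand.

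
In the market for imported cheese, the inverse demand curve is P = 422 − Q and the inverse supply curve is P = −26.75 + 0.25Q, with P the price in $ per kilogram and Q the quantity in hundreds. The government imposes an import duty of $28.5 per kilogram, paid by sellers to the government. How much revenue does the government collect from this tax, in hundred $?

Tax revenue = $9581.7 hundred.

Rewrite in direct form: Qd = 422 − P and Qs = 4P + 107.
Without the tax, 422 − P = 4P + 107 gives 5P = 315, so P* = $63 and Q* = 359.
With the tax collected from sellers, supply shifts: Qs = 4(P − 28.5) + 107.
Solving gives Q = 336.2 with buyers paying $85.8 and sellers receiving $57.3 (the $28.5 wedge).
Revenue = t · Q = 28.5 · 336.2 = $9581.7.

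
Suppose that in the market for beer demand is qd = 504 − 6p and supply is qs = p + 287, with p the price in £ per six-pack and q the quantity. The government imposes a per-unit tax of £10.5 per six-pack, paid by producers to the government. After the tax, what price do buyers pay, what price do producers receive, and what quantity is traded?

Without the tax, 504 − 6p = p + 287 gives 7p = 217, so p* = £31 and q* = 318.
With the tax collected from producers, supply shifts: qs = (p − 10.5) + 287.
Solving gives q = 309 with buyers paying £32.5 and producers receiving £22 (the £10.5 wedge).
The less price-elastic side of the market bears the larger share of a per-unit tax.

Buyers pay £32.5; producers receive £22; quantity = 309.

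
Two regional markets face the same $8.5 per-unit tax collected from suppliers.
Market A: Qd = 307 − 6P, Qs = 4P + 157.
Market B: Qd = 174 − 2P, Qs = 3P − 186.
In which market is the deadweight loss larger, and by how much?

Market A: pre-tax P* = $15, Q* = 217; post-tax Q = 196.6; deadweight loss = $86.7.
Market B: pre-tax P* = $72, Q* = 30; post-tax Q = 19.8; deadweight loss = $43.35.
Difference: $86.7 vs $43.35 → market A is larger by $43.35.

Market A, by $43.35.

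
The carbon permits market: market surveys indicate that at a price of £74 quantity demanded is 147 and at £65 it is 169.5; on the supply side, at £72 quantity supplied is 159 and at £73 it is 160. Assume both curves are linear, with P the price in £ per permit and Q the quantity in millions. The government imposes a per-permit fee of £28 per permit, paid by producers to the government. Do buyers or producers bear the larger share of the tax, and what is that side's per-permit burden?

Producers bear the larger share: £20 per permit.

Demand slope: (169.5 − 147)/(65 − 74) = -2.5, so Qd = 332 − 2.5P.
Supply slope: (160 − 159)/(73 − 72) = 1, so Qs = P + 87.
Before the tax: set 332 − 2.5P = P + 87 → P* = £70, Q* = 157.
With the tax collected from producers, supply shifts: Qs = (P − 28) + 87.
Solving gives Q = 137 with buyers paying £78 and producers receiving £50 (the £28 wedge).
Per-permit burden: buyers £8, producers £20.
Producers take the larger share because supply is less price-elastic here (demand slope 2.5 vs supply slope 1).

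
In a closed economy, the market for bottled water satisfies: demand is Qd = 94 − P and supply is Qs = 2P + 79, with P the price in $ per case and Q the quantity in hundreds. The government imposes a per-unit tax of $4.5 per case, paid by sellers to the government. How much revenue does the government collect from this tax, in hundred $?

Without the tax, 94 − P = 2P + 79 gives 3P = 15, so P* = $5 and Q* = 89.
With the tax collected from sellers, supply shifts: Qs = 2(P − 4.5) + 79.
Solving gives Q = 86 with consumers paying $8 and sellers receiving $3.5 (the $4.5 wedge).
Revenue = t · Q = 4.5 · 86 = $387.

Tax revenue = $387 hundred.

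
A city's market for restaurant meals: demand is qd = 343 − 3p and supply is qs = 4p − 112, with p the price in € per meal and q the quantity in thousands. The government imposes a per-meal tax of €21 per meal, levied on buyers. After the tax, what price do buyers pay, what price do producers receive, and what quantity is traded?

Buyers pay €77; producers receive €56; quantity = 112.

Without the tax, 343 − 3p = 4p − 112 gives 7p = 455, so p* = €65 and q* = 148.
With the tax collected from buyers, demand (in seller-price terms) shifts: qd = 343 − 3(p + 21).
Solving gives q = 112 with buyers paying €77 and producers receiving €56 (the €21 wedge).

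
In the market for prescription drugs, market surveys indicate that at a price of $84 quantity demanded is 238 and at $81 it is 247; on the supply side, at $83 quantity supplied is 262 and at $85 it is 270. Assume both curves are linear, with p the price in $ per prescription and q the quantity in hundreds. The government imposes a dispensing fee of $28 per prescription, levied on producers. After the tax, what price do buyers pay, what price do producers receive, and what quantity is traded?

Demand slope: (247 − 238)/(81 − 84) = -3, so qd = 490 − 3p.
Supply slope: (270 − 262)/(85 − 83) = 4, so qs = 4p − 70.
Before the tax: set 490 − 3p = 4p − 70 → p* = $80, q* = 250.
With the tax collected from producers, supply shifts: qs = 4(p − 28) − 70.
Solving gives q = 202 with buyers paying $96 and producers receiving $68 (the $28 wedge).
The less price-elastic side of the market bears the larger share of a per-unit tax.

Buyers pay $96; producers receive $68; quantity = 202.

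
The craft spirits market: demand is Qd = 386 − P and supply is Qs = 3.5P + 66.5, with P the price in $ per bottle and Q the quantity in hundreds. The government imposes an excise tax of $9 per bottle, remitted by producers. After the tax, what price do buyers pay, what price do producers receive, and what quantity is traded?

Before the tax: set 386 − P = 3.5P + 66.5 → P* = $71, Q* = 315.
With the tax collected from producers, supply shifts: Qs = 3.5(P − 9) + 66.5.
New equilibrium: buyers pay $78, producers receive $69, Q = 308. (Wedge: Pb − Ps = 9.)

Buyers pay $78; producers receive $69; quantity = 308.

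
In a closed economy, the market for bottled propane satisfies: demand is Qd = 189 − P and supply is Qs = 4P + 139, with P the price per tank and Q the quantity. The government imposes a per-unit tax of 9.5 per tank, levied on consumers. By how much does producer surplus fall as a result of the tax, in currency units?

Without the tax, 189 − P = 4P + 139 gives 5P = 50, so P* = 10 and Q* = 179.
With the tax collected from consumers, demand (in seller-price terms) shifts: Qd = 189 − (P + 9.5).
Solving gives Q = 171.4 with consumers paying 17.6 and sellers receiving 8.1 (the 9.5 wedge).
ΔPS is the trapezoid between Q = 171.4 and Q = 179 of height 1.9: ½ · (179 + 171.4) · 1.9 = 332.88.

Producer surplus falls by 332.88.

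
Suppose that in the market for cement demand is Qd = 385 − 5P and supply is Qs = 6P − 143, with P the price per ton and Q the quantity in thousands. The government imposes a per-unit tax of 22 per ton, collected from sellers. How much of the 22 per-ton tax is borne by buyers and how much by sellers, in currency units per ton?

Before the tax: set 385 − 5P = 6P − 143 → P* = 48, Q* = 145.
With the tax collected from sellers, supply shifts: Qs = 6(P − 22) − 143.
Solving gives Q = 85 with buyers paying 60 and sellers receiving 38 (the 22 wedge).
Burden on buyers: 12; on sellers: 10. (They sum to 22.)

Buyers bear 12 per ton; sellers bear 10 per ton.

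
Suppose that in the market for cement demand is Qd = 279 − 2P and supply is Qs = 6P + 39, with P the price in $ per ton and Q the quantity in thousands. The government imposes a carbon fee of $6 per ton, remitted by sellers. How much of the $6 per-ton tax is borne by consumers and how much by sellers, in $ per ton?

Without the tax, 279 − 2P = 6P + 39 gives 8P = 240, so P* = $30 and Q* = 219.
With the tax collected from sellers, supply shifts: Qs = 6(P − 6) + 39.
Solving gives Q = 210 with consumers paying $34.5 and sellers receiving $28.5 (the $6 wedge).
Burden on consumers: $4.5; on sellers: $1.5. (They sum to $6.)

Consumers bear $4.5 per ton; sellers bear $1.5 per ton.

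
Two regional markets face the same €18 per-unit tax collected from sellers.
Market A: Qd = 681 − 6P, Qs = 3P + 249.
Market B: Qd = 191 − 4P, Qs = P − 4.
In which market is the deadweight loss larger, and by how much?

Market A: pre-tax P* = €48, Q* = 393; post-tax Q = 357; deadweight loss = €324.
Market B: pre-tax P* = €39, Q* = 35; post-tax Q = 20.6; deadweight loss = €129.6.
Difference: €324 vs €129.6 → market A is larger by €194.4.

Market A, by €194.4.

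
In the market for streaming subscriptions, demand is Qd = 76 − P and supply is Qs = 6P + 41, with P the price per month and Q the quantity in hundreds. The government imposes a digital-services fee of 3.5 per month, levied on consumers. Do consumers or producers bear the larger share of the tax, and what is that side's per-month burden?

Consumers bear the larger share: 3 per month.

Before the tax: set 76 − P = 6P + 41 → P* = 5, Q* = 71.
With the tax collected from consumers, demand (in seller-price terms) shifts: Qd = 76 − (P + 3.5).
Solving gives Q = 68 with consumers paying 8 and producers receiving 4.5 (the 3.5 wedge).
Per-month burden: consumers 3, producers 0.5.
Consumers take the larger share because demand is less price-elastic here (demand slope 1 vs supply slope 6).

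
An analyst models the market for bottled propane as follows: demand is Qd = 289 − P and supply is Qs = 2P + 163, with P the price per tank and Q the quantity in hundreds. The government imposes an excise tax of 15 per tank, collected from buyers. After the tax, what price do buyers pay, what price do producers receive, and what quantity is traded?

Buyers pay 52; producers receive 37; quantity = 237.

Before the tax: set 289 − P = 2P + 163 → P* = 42, Q* = 247.
With the tax collected from buyers, demand (in seller-price terms) shifts: Qd = 289 − (P + 15).
Solving gives Q = 237 with buyers paying 52 and producers receiving 37 (the 15 wedge).
The less price-elastic side of the market bears the larger share of a per-unit tax.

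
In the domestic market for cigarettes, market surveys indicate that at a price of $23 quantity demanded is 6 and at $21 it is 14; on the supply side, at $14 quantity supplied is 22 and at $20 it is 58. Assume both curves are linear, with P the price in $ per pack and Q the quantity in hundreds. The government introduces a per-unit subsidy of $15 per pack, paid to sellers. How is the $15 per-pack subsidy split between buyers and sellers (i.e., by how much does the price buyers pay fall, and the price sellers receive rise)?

Buyers gain $9 per pack; sellers gain $6 per pack.

Demand slope: (14 − 6)/(21 − 23) = -4, so Qd = 98 − 4P.
Supply slope: (58 − 22)/(20 − 14) = 6, so Qs = 6P − 62.
Without the subsidy, 98 − 4P = 6P − 62 gives 10P = 160, so P* = $16 and Q* = 34.
With a per-unit subsidy paid to sellers, each receives P + 15 per unit sold, so supply becomes Qs = 6(P + 15) − 62.
Solving gives Q = 70 with buyers paying $7 and sellers receiving $22 (the $15 wedge).
Gain to buyers: $9; to sellers: $6. (They sum to $15.)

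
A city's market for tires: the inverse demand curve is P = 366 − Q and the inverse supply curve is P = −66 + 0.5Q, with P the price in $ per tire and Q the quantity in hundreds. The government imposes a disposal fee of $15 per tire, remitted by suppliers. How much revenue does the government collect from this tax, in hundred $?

Inverting to Q(P) form: Qd = 366 − P; Qs = 2P + 132.
Before the tax: set 366 − P = 2P + 132 → P* = $78, Q* = 288.
With the tax collected from suppliers, supply shifts: Qs = 2(P − 15) + 132.
Solving gives Q = 278 with consumers paying $88 and suppliers receiving $73 (the $15 wedge).
Revenue = t · Q = 15 · 278 = $4170.

Tax revenue = $4170 hundred.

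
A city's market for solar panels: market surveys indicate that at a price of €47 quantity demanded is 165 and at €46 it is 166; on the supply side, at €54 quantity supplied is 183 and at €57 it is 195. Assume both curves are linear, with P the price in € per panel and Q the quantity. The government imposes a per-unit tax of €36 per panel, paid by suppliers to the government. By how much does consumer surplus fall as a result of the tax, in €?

Demand slope: (166 − 165)/(46 − 47) = -1, so Qd = 212 − P.
Supply slope: (195 − 183)/(57 − 54) = 4, so Qs = 4P − 33.
Without the tax, 212 − P = 4P − 33 gives 5P = 245, so P* = €49 and Q* = 163.
With the tax collected from suppliers, supply shifts: Qs = 4(P − 36) − 33.
New equilibrium: consumers pay €77.8, suppliers receive €41.8, Q = 134.2. (Wedge: Pb − Ps = 36.)
ΔCS is the trapezoid between Q = 134.2 and Q = 163 of height €28.8: ½ · (163 + 134.2) · 28.8 = €4279.68.

Consumer surplus falls by €4279.68.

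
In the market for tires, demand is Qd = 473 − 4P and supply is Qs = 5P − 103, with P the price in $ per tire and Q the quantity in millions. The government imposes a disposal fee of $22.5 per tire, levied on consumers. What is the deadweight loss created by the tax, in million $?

Deadweight loss = $562.5 million.

Without the tax, 473 − 4P = 5P − 103 gives 9P = 576, so P* = $64 and Q* = 217.
With the tax collected from consumers, demand (in seller-price terms) shifts: Qd = 473 − 4(P + 22.5).
New equilibrium: consumers pay $76.5, suppliers receive $54, Q = 167. (Wedge: Pb − Ps = 22.5.)
Quantity falls by |ΔQ| = |217 − 167| = 50.
DWL = ½ · t · |ΔQ| = ½ · 22.5 · 50 = $562.5.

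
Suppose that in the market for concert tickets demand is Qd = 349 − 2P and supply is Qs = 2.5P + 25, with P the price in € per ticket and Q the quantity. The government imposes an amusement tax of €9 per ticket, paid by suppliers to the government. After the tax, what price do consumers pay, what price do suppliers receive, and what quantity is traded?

Without the tax, 349 − 2P = 2.5P + 25 gives 4.5P = 324, so P* = €72 and Q* = 205.
With the tax collected from suppliers, supply shifts: Qs = 2.5(P − 9) + 25.
Solving gives Q = 195 with consumers paying €77 and suppliers receiving €68 (the €9 wedge).

Consumers pay €77; suppliers receive €68; quantity = 195.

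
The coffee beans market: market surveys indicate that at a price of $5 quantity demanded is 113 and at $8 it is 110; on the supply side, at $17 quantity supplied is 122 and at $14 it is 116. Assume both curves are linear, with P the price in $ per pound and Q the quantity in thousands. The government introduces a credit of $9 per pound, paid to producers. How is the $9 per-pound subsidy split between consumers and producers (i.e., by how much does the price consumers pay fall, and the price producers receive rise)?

Consumers gain $6 per pound; producers gain $3 per pound.

Demand slope: (110 − 113)/(8 − 5) = -1, so Qd = 118 − P.
Supply slope: (116 − 122)/(14 − 17) = 2, so Qs = 2P + 88.
Before the subsidy: set 118 − P = 2P + 88 → P* = $10, Q* = 108.
With a per-unit subsidy paid to producers, each receives P + 9 per unit sold, so supply becomes Qs = 2(P + 9) + 88.
New equilibrium: consumers pay $4, producers receive $13, Q = 114. (Wedge: Pb − Ps = −9.)
Gain to consumers: $6; to producers: $3. (They sum to $9.)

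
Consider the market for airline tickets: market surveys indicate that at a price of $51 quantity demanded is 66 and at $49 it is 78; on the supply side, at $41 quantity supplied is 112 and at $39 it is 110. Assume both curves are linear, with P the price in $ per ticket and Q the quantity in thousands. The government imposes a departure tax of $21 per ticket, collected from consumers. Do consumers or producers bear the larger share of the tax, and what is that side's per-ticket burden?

Producers bear the larger share: $18 per ticket.

Demand slope: (78 − 66)/(49 − 51) = -6, so Qd = 372 − 6P.
Supply slope: (110 − 112)/(39 − 41) = 1, so Qs = P + 71.
Before the tax: set 372 − 6P = P + 71 → P* = $43, Q* = 114.
With the tax collected from consumers, demand (in seller-price terms) shifts: Qd = 372 − 6(P + 21).
New equilibrium: consumers pay $46, producers receive $25, Q = 96. (Wedge: Pb − Ps = 21.)
Per-ticket burden: consumers $3, producers $18.
Producers take the larger share because supply is less price-elastic here (demand slope 6 vs supply slope 1).
The less price-elastic side of the market bears the larger share of a per-unit tax.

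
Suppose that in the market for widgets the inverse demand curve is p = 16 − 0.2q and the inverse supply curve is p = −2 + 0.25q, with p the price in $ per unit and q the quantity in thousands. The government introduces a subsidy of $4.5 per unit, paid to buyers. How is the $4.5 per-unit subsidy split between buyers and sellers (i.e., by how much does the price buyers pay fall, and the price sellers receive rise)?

Buyers gain $2 per unit; sellers gain $2.5 per unit.

Rewrite in direct form: qd = 80 − 5p and qs = 4p + 8.
Before the subsidy: set 80 − 5p = 4p + 8 → p* = $8, q* = 40.
With a per-unit subsidy paid to buyers, each effectively pays p − 4.5, so demand becomes qd = 80 − 5(p − 4.5).
Solving gives q = 50 with buyers paying $6 and sellers receiving $10.5 (the $4.5 wedge).
Gain to buyers: $2; to sellers: $2.5. (They sum to $4.5.)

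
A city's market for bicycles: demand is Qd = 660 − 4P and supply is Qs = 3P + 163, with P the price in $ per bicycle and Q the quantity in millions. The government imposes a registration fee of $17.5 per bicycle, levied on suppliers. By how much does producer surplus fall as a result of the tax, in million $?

Before the tax: set 660 − 4P = 3P + 163 → P* = $71, Q* = 376.
With the tax collected from suppliers, supply shifts: Qs = 3(P − 17.5) + 163.
Solving gives Q = 346 with buyers paying $78.5 and suppliers receiving $61 (the $17.5 wedge).
ΔPS is the trapezoid between Q = 346 and Q = 376 of height $10: ½ · (376 + 346) · 10 = $3610.

Producer surplus falls by $3610 million.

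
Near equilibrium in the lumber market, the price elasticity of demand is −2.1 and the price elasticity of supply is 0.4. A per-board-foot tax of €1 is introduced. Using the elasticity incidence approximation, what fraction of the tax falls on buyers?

Incidence ratio: buyers' share ≈ εs / (εs + |εd|) = 0.4 / (0.4 + 2.1) = 0.16.
Supply is the less elastic side, so buyers bear the smaller share.

Buyers' share ≈ 0.16.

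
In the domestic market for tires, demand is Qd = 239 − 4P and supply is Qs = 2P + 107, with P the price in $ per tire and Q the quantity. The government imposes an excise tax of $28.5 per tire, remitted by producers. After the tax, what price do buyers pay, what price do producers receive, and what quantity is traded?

Before the tax: set 239 − 4P = 2P + 107 → P* = $22, Q* = 151.
With the tax collected from producers, supply shifts: Qs = 2(P − 28.5) + 107.
Solving gives Q = 113 with buyers paying $31.5 and producers receiving $3 (the $28.5 wedge).

Buyers pay $31.5; producers receive $3; quantity = 113.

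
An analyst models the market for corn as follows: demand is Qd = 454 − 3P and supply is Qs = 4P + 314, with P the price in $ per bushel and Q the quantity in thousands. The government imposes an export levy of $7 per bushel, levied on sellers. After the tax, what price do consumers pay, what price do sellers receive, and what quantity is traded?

Consumers pay $24; sellers receive $17; quantity = 382.

Before the tax: set 454 − 3P = 4P + 314 → P* = $20, Q* = 394.
With the tax collected from sellers, supply shifts: Qs = 4(P − 7) + 314.
New equilibrium: consumers pay $24, sellers receive $17, Q = 382. (Wedge: Pb − Ps = 7.)
The less price-elastic side of the market bears the larger share of a per-unit tax.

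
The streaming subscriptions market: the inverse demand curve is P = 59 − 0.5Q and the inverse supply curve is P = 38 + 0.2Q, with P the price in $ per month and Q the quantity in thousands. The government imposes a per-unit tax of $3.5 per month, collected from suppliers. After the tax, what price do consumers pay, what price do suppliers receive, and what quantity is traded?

Rewrite in direct form: Qd = 118 − 2P and Qs = 5P − 190.
Without the tax, 118 − 2P = 5P − 190 gives 7P = 308, so P* = $44 and Q* = 30.
With the tax collected from suppliers, supply shifts: Qs = 5(P − 3.5) − 190.
Solving gives Q = 25 with consumers paying $46.5 and suppliers receiving $43 (the $3.5 wedge).
The less price-elastic side of the market bears the larger share of a per-unit tax.

Consumers pay $46.5; suppliers receive $43; quantity = 25.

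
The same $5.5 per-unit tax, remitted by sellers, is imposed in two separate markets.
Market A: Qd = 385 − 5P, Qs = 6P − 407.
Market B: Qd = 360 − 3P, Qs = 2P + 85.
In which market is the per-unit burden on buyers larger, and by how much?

Market A, by $0.8.

Market A: pre-tax P* = $72, Q* = 25; post-tax Q = 10; per-unit burden on buyers = $3.
Market B: pre-tax P* = $55, Q* = 195; post-tax Q = 188.4; per-unit burden on buyers = $2.2.
Difference: $3 vs $2.2 → market A is larger by $0.8.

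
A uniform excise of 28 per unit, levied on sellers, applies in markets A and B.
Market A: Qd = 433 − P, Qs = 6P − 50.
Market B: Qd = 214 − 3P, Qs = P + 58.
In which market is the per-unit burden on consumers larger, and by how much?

Market A: pre-tax P* = 69, Q* = 364; post-tax Q = 340; per-unit burden on consumers = 24.
Market B: pre-tax P* = 39, Q* = 97; post-tax Q = 76; per-unit burden on consumers = 7.
Difference: 24 vs 7 → market A is larger by 17.

Market A, by 17.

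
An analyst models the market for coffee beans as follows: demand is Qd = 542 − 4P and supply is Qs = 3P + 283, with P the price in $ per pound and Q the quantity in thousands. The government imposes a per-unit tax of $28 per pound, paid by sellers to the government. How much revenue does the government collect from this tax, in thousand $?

Tax revenue = $9688 thousand.

Before the tax: set 542 − 4P = 3P + 283 → P* = $37, Q* = 394.
With the tax collected from sellers, supply shifts: Qs = 3(P − 28) + 283.
New equilibrium: consumers pay $49, sellers receive $21, Q = 346. (Wedge: Pb − Ps = 28.)
Revenue = t · Q = 28 · 346 = $9688.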